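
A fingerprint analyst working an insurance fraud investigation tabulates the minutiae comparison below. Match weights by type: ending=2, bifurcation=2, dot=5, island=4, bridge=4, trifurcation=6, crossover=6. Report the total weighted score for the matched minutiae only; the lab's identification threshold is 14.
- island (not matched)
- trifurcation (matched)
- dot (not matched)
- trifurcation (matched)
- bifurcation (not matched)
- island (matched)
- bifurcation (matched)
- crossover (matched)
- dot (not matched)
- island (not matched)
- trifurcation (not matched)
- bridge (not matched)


Weighted minutiae match score:
  island: not matched, +0
  trifurcation: matched, +6 (running total 6)
  dot: not matched, +0
  trifurcation: matched, +6 (running total 12)
  bifurcation: not matched, +0
  island: matched, +4 (running total 16)
  bifurcation: matched, +2 (running total 18)
  crossover: matched, +6 (running total 24)
  dot: not matched, +0
  island: not matched, +0
  trifurcation: not matched, +0
  bridge: not matched, +0
Total score = 24
Threshold = 14; verdict = identification

24


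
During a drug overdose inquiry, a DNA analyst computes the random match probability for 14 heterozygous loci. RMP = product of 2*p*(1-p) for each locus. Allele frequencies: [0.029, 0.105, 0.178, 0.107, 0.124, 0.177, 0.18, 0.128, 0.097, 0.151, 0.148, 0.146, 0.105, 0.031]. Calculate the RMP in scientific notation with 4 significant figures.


Computing RMP for 14 loci:
Locus 1: 2 * 0.029 * 0.971 = 0.056318
Locus 2: 2 * 0.105 * 0.895 = 0.18795
Locus 3: 2 * 0.178 * 0.822 = 0.292632
Locus 4: 2 * 0.107 * 0.893 = 0.191102
Locus 5: 2 * 0.124 * 0.876 = 0.217248
Locus 6: 2 * 0.177 * 0.823 = 0.291342
Locus 7: 2 * 0.18 * 0.82 = 0.2952
Locus 8: 2 * 0.128 * 0.872 = 0.223232
Locus 9: 2 * 0.097 * 0.903 = 0.175182
Locus 10: 2 * 0.151 * 0.849 = 0.256398
Locus 11: 2 * 0.148 * 0.852 = 0.252192
Locus 12: 2 * 0.146 * 0.854 = 0.249368
Locus 13: 2 * 0.105 * 0.895 = 0.18795
Locus 14: 2 * 0.031 * 0.969 = 0.060078
RMP = 7.875e-11

7.875e-11


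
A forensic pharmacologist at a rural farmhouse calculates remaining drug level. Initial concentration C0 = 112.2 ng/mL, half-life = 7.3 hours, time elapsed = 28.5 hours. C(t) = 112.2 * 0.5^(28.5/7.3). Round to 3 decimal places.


Drug concentration decay:
Number of half-lives = t / t_half = 28.5 / 7.3 = 3.90411
Decay factor = 0.5^3.90411 = 0.06679528
C(t) = 112.2 * 0.06679528 = 7.494 ng/mL

7.494


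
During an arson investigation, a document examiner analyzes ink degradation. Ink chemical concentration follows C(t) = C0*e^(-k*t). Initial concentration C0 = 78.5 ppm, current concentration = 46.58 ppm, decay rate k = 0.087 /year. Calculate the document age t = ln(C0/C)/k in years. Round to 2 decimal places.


Document age estimation:
C0/C = 78.5 / 46.58 = 1.685273
ln(C0/C) = 0.521928
t = 0.521928 / 0.087 = 6.00 years

6.00


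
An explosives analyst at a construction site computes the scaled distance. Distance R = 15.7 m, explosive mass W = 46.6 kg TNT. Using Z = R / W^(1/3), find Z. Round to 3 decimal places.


Scaled distance calculation:
W^(1/3) = 46.6^(1/3) = 3.598559
Z = R / W^(1/3) = 15.7 / 3.598559
Z = 4.363 m/kg^(1/3)

4.363


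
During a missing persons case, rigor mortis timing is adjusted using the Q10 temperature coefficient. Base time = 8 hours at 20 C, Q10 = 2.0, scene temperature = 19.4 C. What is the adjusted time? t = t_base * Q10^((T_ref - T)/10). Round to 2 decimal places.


Rigor mortis time adjustment:
Exponent = (T_ref - T_actual) / 10 = (20 - 19.4) / 10 = 0.06
Q10 factor = 2.0^0.06 = 1.04247
t_adjusted = 8 * 1.04247 = 8.34 hours

8.34


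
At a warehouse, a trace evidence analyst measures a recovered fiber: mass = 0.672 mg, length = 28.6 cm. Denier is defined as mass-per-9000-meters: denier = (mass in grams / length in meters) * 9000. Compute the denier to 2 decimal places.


Denier calculation:
Mass in grams = 0.672 mg / 1000 = 0.000672 g
Length in meters = 28.6 cm / 100 = 0.286 m
Linear density = mass / length = 0.000672 / 0.286 = 0.00234965 g/m
Denier = (g/m) * 9000 = 0.00234965 * 9000 = 21.15

21.15


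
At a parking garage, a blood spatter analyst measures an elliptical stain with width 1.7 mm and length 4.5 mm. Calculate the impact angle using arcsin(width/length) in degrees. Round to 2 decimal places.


Blood spatter impact angle calculation:
width / length = 1.7 / 4.5 = 0.377778
angle = arcsin(0.377778)
angle = 22.20 degrees

22.20


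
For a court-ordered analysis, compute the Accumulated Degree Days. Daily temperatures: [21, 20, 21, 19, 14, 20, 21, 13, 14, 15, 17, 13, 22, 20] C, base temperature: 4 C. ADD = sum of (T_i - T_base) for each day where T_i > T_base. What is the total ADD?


Computing ADD day by day:
Day 1: max(0, 21 - 4) = 17
Day 2: max(0, 20 - 4) = 16
Day 3: max(0, 21 - 4) = 17
Day 4: max(0, 19 - 4) = 15
Day 5: max(0, 14 - 4) = 10
Day 6: max(0, 20 - 4) = 16
Day 7: max(0, 21 - 4) = 17
Day 8: max(0, 13 - 4) = 9
Day 9: max(0, 14 - 4) = 10
Day 10: max(0, 15 - 4) = 11
Day 11: max(0, 17 - 4) = 13
Day 12: max(0, 13 - 4) = 9
Day 13: max(0, 22 - 4) = 18
Day 14: max(0, 20 - 4) = 16
Total ADD = 194

194


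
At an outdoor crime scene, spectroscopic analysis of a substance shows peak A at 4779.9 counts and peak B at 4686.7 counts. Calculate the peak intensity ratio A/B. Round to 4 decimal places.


Spectral peak ratio:
Peak A = 4779.9 counts
Peak B = 4686.7 counts
Ratio = 4779.9 / 4686.7 = 1.0199

1.0199


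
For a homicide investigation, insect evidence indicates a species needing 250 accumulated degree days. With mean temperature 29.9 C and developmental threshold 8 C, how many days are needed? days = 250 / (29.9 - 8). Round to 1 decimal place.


Insect development time:
Effective temperature = avg_temp - T_base = 29.9 - 8 = 21.9 C
Days = ADD / effective_temp = 250 / 21.9 = 11.4 days

11.4


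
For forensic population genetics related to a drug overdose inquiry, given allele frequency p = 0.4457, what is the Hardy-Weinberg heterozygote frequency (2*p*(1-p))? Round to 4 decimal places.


Hardy-Weinberg heterozygote frequency:
q = 1 - p = 1 - 0.4457 = 0.5543
2pq = 2 * 0.4457 * 0.5543 = 0.4941

0.4941


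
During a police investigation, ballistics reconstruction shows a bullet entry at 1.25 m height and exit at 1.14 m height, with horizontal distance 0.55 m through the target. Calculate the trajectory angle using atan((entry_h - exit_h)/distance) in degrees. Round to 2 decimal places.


Bullet trajectory angle:
Height difference = 1.25 - 1.14 = 0.11 m
angle = atan(0.11 / 0.55)
angle = atan(0.2)
angle = 11.31 degrees

11.31


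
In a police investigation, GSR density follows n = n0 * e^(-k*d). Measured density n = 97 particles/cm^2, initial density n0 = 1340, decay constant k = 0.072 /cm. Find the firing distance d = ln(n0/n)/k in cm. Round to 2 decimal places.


GSR distance calculation:
n0/n = 1340 / 97 = 13.814433
ln(n0/n) = 2.625714
d = 2.625714 / 0.072 = 36.47 cm

36.47


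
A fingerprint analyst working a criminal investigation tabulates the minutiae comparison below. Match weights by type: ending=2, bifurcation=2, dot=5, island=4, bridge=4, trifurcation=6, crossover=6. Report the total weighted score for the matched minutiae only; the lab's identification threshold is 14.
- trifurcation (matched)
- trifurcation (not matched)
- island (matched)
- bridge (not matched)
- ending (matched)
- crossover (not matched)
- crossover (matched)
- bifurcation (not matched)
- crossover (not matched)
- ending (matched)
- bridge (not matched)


Weighted minutiae match score:
  trifurcation: matched, +6 (running total 6)
  trifurcation: not matched, +0
  island: matched, +4 (running total 10)
  bridge: not matched, +0
  ending: matched, +2 (running total 12)
  crossover: not matched, +0
  crossover: matched, +6 (running total 18)
  bifurcation: not matched, +0
  crossover: not matched, +0
  ending: matched, +2 (running total 20)
  bridge: not matched, +0
Total score = 20
Threshold = 14; verdict = identification

20


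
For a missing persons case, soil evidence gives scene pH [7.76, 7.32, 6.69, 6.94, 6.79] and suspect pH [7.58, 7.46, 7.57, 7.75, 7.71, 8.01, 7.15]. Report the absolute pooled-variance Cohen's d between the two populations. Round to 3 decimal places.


Pooled-variance Cohen's d for soil pH comparison:
Scene mean = 35.5 / 5 = 7.1
Suspect mean = 53.23 / 7 = 7.604286
Scene sample variance s_s^2 = 0.19345
Suspect sample variance s_c^2 = 0.070995
Pooled variance = ((n_s-1)*s_s^2 + (n_c-1)*s_c^2) / (n_s + n_c - 2) = 0.119977
Pooled SD = sqrt(0.119977) = 0.346377
Mean difference = -0.504286
|d| = |-0.504286| / 0.346377 = 1.456

1.456


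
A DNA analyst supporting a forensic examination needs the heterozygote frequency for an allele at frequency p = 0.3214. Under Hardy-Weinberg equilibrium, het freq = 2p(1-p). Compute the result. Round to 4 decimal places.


Hardy-Weinberg heterozygote frequency:
q = 1 - p = 1 - 0.3214 = 0.6786
2pq = 2 * 0.3214 * 0.6786 = 0.4362

0.4362


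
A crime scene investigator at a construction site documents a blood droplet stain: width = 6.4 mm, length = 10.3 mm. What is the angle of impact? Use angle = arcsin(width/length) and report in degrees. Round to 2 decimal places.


Blood spatter impact angle calculation:
width / length = 6.4 / 10.3 = 0.621359
angle = arcsin(0.621359)
angle = 38.42 degrees

38.42


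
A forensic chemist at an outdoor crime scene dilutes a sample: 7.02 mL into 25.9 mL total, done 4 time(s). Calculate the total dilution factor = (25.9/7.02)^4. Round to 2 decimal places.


Dilution factor calculation:
Single dilution = V_total / V_sample = 25.9 / 7.02 ≈ 3.689459
Number of dilutions = 4
Total DF = (25.9 / 7.02)^4 (full precision, rounded at the end) = 185.29

185.29


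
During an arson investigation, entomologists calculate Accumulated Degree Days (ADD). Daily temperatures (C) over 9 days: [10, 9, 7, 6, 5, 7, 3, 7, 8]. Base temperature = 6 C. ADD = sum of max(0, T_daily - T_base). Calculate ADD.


Computing ADD day by day:
Day 1: max(0, 10 - 6) = 4
Day 2: max(0, 9 - 6) = 3
Day 3: max(0, 7 - 6) = 1
Day 4: max(0, 6 - 6) = 0
Day 5: max(0, 5 - 6) = 0
Day 6: max(0, 7 - 6) = 1
Day 7: max(0, 3 - 6) = 0
Day 8: max(0, 7 - 6) = 1
Day 9: max(0, 8 - 6) = 2
Total ADD = 12

12


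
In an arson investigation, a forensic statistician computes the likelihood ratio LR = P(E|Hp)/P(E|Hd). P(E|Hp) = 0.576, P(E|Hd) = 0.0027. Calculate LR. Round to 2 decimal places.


Likelihood ratio calculation:
LR = P(E|Hp) / P(E|Hd)
LR = 0.576 / 0.0027
LR = 213.33

213.33


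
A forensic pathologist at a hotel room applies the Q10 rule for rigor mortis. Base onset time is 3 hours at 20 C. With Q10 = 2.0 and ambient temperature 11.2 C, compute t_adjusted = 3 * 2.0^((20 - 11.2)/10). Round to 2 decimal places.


Rigor mortis time adjustment:
Exponent = (T_ref - T_actual) / 10 = (20 - 11.2) / 10 = 0.88
Q10 factor = 2.0^0.88 = 1.84038
t_adjusted = 3 * 1.84038 = 5.52 hours

5.52


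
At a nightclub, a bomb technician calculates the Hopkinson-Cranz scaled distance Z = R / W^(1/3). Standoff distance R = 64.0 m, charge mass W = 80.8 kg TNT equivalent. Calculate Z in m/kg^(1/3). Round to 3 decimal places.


Scaled distance calculation:
W^(1/3) = 80.8^(1/3) = 4.323185
Z = R / W^(1/3) = 64.0 / 4.323185
Z = 14.804 m/kg^(1/3)

14.804


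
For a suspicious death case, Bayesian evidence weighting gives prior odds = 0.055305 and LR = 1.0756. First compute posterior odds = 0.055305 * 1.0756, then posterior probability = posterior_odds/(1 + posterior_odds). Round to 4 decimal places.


Bayesian evidence evaluation:
Posterior odds = prior_odds * LR = 0.055305 * 1.0756 = 0.05948606
Posterior probability = posterior_odds / (1 + posterior_odds)
= 0.05948606 / (1 + 0.05948606)
= 0.05948606 / 1.05948606
= 0.0561

0.0561


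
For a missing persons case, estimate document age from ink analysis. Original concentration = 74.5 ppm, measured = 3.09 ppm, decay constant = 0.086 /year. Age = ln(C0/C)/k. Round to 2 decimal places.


Document age estimation:
C0/C = 74.5 / 3.09 = 24.110032
ln(C0/C) = 3.182628
t = 3.182628 / 0.086 = 37.01 years

37.01


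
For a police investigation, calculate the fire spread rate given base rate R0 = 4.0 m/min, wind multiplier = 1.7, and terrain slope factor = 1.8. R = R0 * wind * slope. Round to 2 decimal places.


Fire spread rate calculation:
R = R0 * wind_factor * slope_factor
= 4.0 * 1.7 * 1.8
= 6.8 * 1.8
= 12.24 m/min

12.24


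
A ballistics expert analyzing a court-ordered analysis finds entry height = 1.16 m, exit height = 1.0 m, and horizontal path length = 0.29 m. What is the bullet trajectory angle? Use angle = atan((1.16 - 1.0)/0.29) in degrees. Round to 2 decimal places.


Bullet trajectory angle:
Height difference = 1.16 - 1.0 = 0.16 m
angle = atan(0.16 / 0.29)
angle = atan(0.551724)
angle = 28.89 degrees

28.89


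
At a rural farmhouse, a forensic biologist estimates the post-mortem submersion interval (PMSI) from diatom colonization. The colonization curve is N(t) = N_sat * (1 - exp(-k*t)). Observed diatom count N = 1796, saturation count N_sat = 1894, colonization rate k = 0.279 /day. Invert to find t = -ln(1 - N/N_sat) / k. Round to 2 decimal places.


PMSI from diatom colonization curve:
N / N_sat = 1796 / 1894 = 0.948258
1 - N/N_sat = 0.051742
ln(1 - N/N_sat) = -2.961485
t = -ln(1 - N/N_sat) / k = -(-2.961485) / 0.279 = 10.61 days

10.61


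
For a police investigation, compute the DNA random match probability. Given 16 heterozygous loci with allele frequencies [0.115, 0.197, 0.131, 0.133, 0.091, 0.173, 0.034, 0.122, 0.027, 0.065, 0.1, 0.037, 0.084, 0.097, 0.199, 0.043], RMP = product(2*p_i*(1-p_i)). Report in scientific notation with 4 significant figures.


Computing RMP for 16 loci:
Locus 1: 2 * 0.115 * 0.885 = 0.20355
Locus 2: 2 * 0.197 * 0.803 = 0.316382
Locus 3: 2 * 0.131 * 0.869 = 0.227678
Locus 4: 2 * 0.133 * 0.867 = 0.230622
Locus 5: 2 * 0.091 * 0.909 = 0.165438
Locus 6: 2 * 0.173 * 0.827 = 0.286142
Locus 7: 2 * 0.034 * 0.966 = 0.065688
Locus 8: 2 * 0.122 * 0.878 = 0.214232
Locus 9: 2 * 0.027 * 0.973 = 0.052542
Locus 10: 2 * 0.065 * 0.935 = 0.12155
Locus 11: 2 * 0.1 * 0.9 = 0.18
Locus 12: 2 * 0.037 * 0.963 = 0.071262
Locus 13: 2 * 0.084 * 0.916 = 0.153888
Locus 14: 2 * 0.097 * 0.903 = 0.175182
Locus 15: 2 * 0.199 * 0.801 = 0.318798
Locus 16: 2 * 0.043 * 0.957 = 0.082302
RMP = 1.305e-13

1.305e-13


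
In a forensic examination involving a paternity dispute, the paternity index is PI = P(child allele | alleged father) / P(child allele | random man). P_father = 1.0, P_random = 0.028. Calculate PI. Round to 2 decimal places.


Paternity Index calculation:
PI = P(allele|father) / P(allele|random)
PI = 1.0 / 0.028
PI = 35.71

35.71


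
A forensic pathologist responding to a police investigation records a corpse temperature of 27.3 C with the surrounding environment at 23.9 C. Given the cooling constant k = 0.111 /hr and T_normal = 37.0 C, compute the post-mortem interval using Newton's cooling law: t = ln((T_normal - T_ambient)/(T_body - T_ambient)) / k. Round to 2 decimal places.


Using Newton's law of cooling:
t = ln((T_normal - T_ambient) / (T_body - T_ambient)) / k
T_normal - T_ambient = 13.1
T_body - T_ambient = 3.4
Ratio = 3.852941
ln(ratio) = 1.348837
t = 1.348837 / 0.111 = 12.15 hours

12.15


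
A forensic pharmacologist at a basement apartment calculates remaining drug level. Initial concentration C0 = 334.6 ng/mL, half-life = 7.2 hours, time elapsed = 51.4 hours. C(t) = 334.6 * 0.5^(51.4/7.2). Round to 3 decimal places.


Drug concentration decay:
Number of half-lives = t / t_half = 51.4 / 7.2 = 7.138889
Decay factor = 0.5^7.138889 = 0.00709546
C(t) = 334.6 * 0.00709546 = 2.374 ng/mL

2.374


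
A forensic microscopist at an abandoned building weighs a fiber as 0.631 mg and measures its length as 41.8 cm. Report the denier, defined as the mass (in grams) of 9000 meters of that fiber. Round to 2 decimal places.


Denier calculation:
Mass in grams = 0.631 mg / 1000 = 0.000631 g
Length in meters = 41.8 cm / 100 = 0.418 m
Linear density = mass / length = 0.000631 / 0.418 = 0.00150957 g/m
Denier = (g/m) * 9000 = 0.00150957 * 9000 = 13.59

13.59


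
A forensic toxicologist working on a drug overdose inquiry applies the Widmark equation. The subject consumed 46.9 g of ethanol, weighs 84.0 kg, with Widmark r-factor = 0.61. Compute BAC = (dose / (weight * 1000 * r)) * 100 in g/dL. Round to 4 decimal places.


Applying the Widmark formula:
BAC = (dose_g / (body_wt * 1000 * r)) * 100
Denominator = 84.0 * 1000 * 0.61 = 51240
BAC = (46.9 / 51240) * 100
BAC = 0.0915 g/dL

0.0915


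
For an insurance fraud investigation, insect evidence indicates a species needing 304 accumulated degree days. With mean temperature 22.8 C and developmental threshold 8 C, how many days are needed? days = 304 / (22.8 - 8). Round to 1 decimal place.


Insect development time:
Effective temperature = avg_temp - T_base = 22.8 - 8 = 14.8 C
Days = ADD / effective_temp = 304 / 14.8 = 20.5 days

20.5


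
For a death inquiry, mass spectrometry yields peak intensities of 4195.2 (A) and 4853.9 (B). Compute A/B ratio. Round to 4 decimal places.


Spectral peak ratio:
Peak A = 4195.2 counts
Peak B = 4853.9 counts
Ratio = 4195.2 / 4853.9 = 0.8643

0.8643


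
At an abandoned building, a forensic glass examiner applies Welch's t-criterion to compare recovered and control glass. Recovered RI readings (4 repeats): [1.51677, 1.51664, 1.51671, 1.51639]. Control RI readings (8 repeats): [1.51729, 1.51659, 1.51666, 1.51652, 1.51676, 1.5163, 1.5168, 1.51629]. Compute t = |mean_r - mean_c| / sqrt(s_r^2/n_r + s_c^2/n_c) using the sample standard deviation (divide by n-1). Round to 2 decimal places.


Welch's t-criterion for glass RI comparison:
Recovered mean = sum / n_r = 6.06651 / 4 = 1.5166275
Control mean = sum / n_c = 12.13321 / 8 = 1.5166513
Recovered sample variance s_r^2 = 2.78917e-08
Control sample variance s_c^2 = 1.02413e-07
Welch SE (unpooled) = sqrt(s_r^2/n_r + s_c^2/n_c) = sqrt(6.97292e-09 + 1.28016e-08) = sqrt(1.97745e-08) = 0.000140622
|mean_r - mean_c| = 2.375e-05
t = 2.375e-05 / 0.000140622 = 0.17

0.17


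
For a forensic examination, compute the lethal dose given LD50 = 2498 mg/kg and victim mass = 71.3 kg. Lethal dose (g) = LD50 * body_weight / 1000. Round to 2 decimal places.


Lethal dose calculation:
Lethal dose = LD50 * body_weight / 1000
= 2498 * 71.3 / 1000
= 178107.4 / 1000
= 178.11 g

178.11


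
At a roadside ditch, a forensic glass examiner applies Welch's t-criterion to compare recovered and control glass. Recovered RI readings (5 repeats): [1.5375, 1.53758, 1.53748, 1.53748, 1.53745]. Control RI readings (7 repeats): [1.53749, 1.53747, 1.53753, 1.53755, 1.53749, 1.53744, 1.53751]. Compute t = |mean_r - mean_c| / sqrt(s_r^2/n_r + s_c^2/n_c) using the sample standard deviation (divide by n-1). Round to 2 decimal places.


Welch's t-criterion for glass RI comparison:
Recovered mean = sum / n_r = 7.68749 / 5 = 1.537498
Control mean = sum / n_c = 10.76248 / 7 = 1.5374971
Recovered sample variance s_r^2 = 2.42e-09
Control sample variance s_c^2 = 1.35714e-09
Welch SE (unpooled) = sqrt(s_r^2/n_r + s_c^2/n_c) = sqrt(4.84e-10 + 1.93878e-10) = sqrt(6.77878e-10) = 2.60361e-05
|mean_r - mean_c| = 8.57143e-07
t = 8.57143e-07 / 2.60361e-05 = 0.03

0.03


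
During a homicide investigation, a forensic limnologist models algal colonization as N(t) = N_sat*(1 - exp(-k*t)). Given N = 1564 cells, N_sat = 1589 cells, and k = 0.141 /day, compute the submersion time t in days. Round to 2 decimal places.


PMSI from diatom colonization curve:
N / N_sat = 1564 / 1589 = 0.984267
1 - N/N_sat = 0.015733
ln(1 - N/N_sat) = -4.151995
t = -ln(1 - N/N_sat) / k = -(-4.151995) / 0.141 = 29.45 days

29.45


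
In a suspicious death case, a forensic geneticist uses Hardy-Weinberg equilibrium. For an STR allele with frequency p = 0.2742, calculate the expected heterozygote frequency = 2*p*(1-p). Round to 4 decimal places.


Hardy-Weinberg heterozygote frequency:
q = 1 - p = 1 - 0.2742 = 0.7258
2pq = 2 * 0.2742 * 0.7258 = 0.3980

0.3980


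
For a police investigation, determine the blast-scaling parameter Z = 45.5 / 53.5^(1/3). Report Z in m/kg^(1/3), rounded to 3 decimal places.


Scaled distance calculation:
W^(1/3) = 53.5^(1/3) = 3.768061
Z = R / W^(1/3) = 45.5 / 3.768061
Z = 12.075 m/kg^(1/3)

12.075


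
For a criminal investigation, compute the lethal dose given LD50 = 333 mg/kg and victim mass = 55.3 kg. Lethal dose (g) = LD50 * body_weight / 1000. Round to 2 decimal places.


Lethal dose calculation:
Lethal dose = LD50 * body_weight / 1000
= 333 * 55.3 / 1000
= 18414.9 / 1000
= 18.41 g

18.41


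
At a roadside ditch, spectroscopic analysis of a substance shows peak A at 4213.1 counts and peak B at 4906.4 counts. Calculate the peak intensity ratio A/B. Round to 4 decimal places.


Spectral peak ratio:
Peak A = 4213.1 counts
Peak B = 4906.4 counts
Ratio = 4213.1 / 4906.4 = 0.8587

0.8587


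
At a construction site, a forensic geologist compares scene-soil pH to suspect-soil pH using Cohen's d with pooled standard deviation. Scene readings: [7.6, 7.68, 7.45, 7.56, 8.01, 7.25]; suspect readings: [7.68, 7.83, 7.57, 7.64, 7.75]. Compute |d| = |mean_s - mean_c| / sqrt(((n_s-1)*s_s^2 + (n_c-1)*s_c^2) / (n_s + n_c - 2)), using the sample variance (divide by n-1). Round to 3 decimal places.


Pooled-variance Cohen's d for soil pH comparison:
Scene mean = 45.55 / 6 = 7.591667
Suspect mean = 38.47 / 5 = 7.694
Scene sample variance s_s^2 = 0.064137
Suspect sample variance s_c^2 = 0.01003
Pooled variance = ((n_s-1)*s_s^2 + (n_c-1)*s_c^2) / (n_s + n_c - 2) = 0.040089
Pooled SD = sqrt(0.040089) = 0.200222
Mean difference = -0.102333
|d| = |-0.102333| / 0.200222 = 0.511

0.511


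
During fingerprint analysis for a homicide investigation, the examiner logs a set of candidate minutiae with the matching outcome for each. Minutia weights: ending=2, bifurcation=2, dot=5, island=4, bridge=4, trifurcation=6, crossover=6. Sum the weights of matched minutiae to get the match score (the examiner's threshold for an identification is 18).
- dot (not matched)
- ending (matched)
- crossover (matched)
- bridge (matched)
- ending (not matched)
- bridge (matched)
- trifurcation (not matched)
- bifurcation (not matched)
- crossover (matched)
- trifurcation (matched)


Weighted minutiae match score:
  dot: not matched, +0
  ending: matched, +2 (running total 2)
  crossover: matched, +6 (running total 8)
  bridge: matched, +4 (running total 12)
  ending: not matched, +0
  bridge: matched, +4 (running total 16)
  trifurcation: not matched, +0
  bifurcation: not matched, +0
  crossover: matched, +6 (running total 22)
  trifurcation: matched, +6 (running total 28)
Total score = 28
Threshold = 18; verdict = identification

28


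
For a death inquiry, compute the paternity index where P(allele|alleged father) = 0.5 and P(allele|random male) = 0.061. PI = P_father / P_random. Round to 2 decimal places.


Paternity Index calculation:
PI = P(allele|father) / P(allele|random)
PI = 0.5 / 0.061
PI = 8.20

8.20


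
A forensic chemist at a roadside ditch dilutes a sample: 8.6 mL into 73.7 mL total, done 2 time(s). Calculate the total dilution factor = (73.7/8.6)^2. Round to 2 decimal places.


Dilution factor calculation:
Single dilution = V_total / V_sample = 73.7 / 8.6 ≈ 8.569767
Number of dilutions = 2
Total DF = (73.7 / 8.6)^2 (full precision, rounded at the end) = 73.44

73.44


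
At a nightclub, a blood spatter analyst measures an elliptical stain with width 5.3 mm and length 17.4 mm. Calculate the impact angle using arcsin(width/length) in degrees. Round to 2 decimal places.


Blood spatter impact angle calculation:
width / length = 5.3 / 17.4 = 0.304598
angle = arcsin(0.304598)
angle = 17.73 degrees

17.73


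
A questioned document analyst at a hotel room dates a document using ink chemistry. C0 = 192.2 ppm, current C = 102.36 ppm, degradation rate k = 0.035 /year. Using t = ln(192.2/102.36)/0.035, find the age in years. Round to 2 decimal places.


Document age estimation:
C0/C = 192.2 / 102.36 = 1.877687
ln(C0/C) = 0.630041
t = 0.630041 / 0.035 = 18.00 years

18.00


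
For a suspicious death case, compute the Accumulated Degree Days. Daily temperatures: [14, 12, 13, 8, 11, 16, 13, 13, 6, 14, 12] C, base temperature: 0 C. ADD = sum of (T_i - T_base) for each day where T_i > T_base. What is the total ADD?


Computing ADD day by day:
Day 1: max(0, 14 - 0) = 14
Day 2: max(0, 12 - 0) = 12
Day 3: max(0, 13 - 0) = 13
Day 4: max(0, 8 - 0) = 8
Day 5: max(0, 11 - 0) = 11
Day 6: max(0, 16 - 0) = 16
Day 7: max(0, 13 - 0) = 13
Day 8: max(0, 13 - 0) = 13
Day 9: max(0, 6 - 0) = 6
Day 10: max(0, 14 - 0) = 14
Day 11: max(0, 12 - 0) = 12
Total ADD = 132

132


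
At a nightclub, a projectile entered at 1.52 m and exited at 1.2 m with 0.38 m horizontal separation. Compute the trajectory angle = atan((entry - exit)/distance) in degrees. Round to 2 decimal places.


Bullet trajectory angle:
Height difference = 1.52 - 1.2 = 0.32 m
angle = atan(0.32 / 0.38)
angle = atan(0.842105)
angle = 40.10 degrees

40.10


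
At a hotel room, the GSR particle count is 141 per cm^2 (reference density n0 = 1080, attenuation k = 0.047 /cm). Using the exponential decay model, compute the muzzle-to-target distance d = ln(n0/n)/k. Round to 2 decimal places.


GSR distance calculation:
n0/n = 1080 / 141 = 7.659574
ln(n0/n) = 2.035956
d = 2.035956 / 0.047 = 43.32 cm

43.32


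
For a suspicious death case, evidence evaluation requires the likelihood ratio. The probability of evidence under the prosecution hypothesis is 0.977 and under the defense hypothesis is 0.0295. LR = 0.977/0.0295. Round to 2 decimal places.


Likelihood ratio calculation:
LR = P(E|Hp) / P(E|Hd)
LR = 0.977 / 0.0295
LR = 33.12

33.12


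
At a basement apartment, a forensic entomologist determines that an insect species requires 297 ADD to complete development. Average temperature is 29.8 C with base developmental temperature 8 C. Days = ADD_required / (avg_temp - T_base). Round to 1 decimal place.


Insect development time:
Effective temperature = avg_temp - T_base = 29.8 - 8 = 21.8 C
Days = ADD / effective_temp = 297 / 21.8 = 13.6 days

13.6


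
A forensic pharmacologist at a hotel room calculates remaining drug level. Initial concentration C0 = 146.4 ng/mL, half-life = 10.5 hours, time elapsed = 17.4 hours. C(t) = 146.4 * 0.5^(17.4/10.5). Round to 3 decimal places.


Drug concentration decay:
Number of half-lives = t / t_half = 17.4 / 10.5 = 1.657143
Decay factor = 0.5^1.657143 = 0.31706642
C(t) = 146.4 * 0.31706642 = 46.419 ng/mL

46.419


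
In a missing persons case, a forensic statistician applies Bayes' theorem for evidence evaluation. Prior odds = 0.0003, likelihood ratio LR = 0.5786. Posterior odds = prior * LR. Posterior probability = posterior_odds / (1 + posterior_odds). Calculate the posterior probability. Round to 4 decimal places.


Bayesian evidence evaluation:
Posterior odds = prior_odds * LR = 0.0003 * 0.5786 = 0.00017358
Posterior probability = posterior_odds / (1 + posterior_odds)
= 0.00017358 / (1 + 0.00017358)
= 0.00017358 / 1.00017358
= 0.0002

0.0002


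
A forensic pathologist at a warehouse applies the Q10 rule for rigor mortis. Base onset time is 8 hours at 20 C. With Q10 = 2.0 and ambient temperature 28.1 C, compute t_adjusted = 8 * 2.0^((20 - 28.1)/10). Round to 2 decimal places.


Rigor mortis time adjustment:
Exponent = (T_ref - T_actual) / 10 = (20 - 28.1) / 10 = -0.81
Q10 factor = 2.0^-0.81 = 0.57038
t_adjusted = 8 * 0.57038 = 4.56 hours

4.56


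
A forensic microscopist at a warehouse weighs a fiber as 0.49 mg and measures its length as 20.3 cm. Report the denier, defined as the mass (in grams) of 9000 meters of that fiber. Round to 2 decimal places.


Denier calculation:
Mass in grams = 0.49 mg / 1000 = 0.00049 g
Length in meters = 20.3 cm / 100 = 0.203 m
Linear density = mass / length = 0.00049 / 0.203 = 0.00241379 g/m
Denier = (g/m) * 9000 = 0.00241379 * 9000 = 21.72

21.72


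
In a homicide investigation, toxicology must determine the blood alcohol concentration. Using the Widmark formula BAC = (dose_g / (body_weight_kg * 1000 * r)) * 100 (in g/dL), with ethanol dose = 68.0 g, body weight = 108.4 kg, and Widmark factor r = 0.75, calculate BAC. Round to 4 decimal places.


Applying the Widmark formula:
BAC = (dose_g / (body_wt * 1000 * r)) * 100
Denominator = 108.4 * 1000 * 0.75 = 81300
BAC = (68.0 / 81300) * 100
BAC = 0.0836 g/dL

0.0836


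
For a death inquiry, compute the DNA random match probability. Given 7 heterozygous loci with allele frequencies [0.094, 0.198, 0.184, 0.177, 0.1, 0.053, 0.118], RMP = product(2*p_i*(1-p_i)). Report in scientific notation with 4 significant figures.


Computing RMP for 7 loci:
Locus 1: 2 * 0.094 * 0.906 = 0.170328
Locus 2: 2 * 0.198 * 0.802 = 0.317592
Locus 3: 2 * 0.184 * 0.816 = 0.300288
Locus 4: 2 * 0.177 * 0.823 = 0.291342
Locus 5: 2 * 0.1 * 0.9 = 0.18
Locus 6: 2 * 0.053 * 0.947 = 0.100382
Locus 7: 2 * 0.118 * 0.882 = 0.208152
RMP = 1.780e-05

1.780e-05


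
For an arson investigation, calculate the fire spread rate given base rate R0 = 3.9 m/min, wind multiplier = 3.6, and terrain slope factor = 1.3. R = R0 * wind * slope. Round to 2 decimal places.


Fire spread rate calculation:
R = R0 * wind_factor * slope_factor
= 3.9 * 3.6 * 1.3
= 14.04 * 1.3
= 18.25 m/min

18.25


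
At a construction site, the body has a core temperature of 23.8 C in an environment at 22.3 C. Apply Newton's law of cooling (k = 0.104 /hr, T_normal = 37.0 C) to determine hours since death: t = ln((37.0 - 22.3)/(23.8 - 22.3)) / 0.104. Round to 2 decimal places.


Using Newton's law of cooling:
t = ln((T_normal - T_ambient) / (T_body - T_ambient)) / k
T_normal - T_ambient = 14.7
T_body - T_ambient = 1.5
Ratio = 9.8
ln(ratio) = 2.282382
t = 2.282382 / 0.104 = 21.95 hours

21.95


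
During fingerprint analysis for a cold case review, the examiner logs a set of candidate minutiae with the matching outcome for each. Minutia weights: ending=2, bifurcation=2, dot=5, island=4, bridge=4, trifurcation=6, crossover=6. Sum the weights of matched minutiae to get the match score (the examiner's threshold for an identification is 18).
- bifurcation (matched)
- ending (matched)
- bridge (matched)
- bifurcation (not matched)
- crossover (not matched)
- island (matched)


Weighted minutiae match score:
  bifurcation: matched, +2 (running total 2)
  ending: matched, +2 (running total 4)
  bridge: matched, +4 (running total 8)
  bifurcation: not matched, +0
  crossover: not matched, +0
  island: matched, +4 (running total 12)
Total score = 12
Threshold = 18; verdict = inconclusive

12


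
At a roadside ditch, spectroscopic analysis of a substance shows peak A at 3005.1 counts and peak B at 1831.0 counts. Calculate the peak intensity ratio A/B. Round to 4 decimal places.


Spectral peak ratio:
Peak A = 3005.1 counts
Peak B = 1831.0 counts
Ratio = 3005.1 / 1831.0 = 1.6412

1.6412


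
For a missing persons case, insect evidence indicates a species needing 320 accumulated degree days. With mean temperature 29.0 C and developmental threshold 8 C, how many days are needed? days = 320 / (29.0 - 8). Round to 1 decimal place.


Insect development time:
Effective temperature = avg_temp - T_base = 29.0 - 8 = 21.0 C
Days = ADD / effective_temp = 320 / 21.0 = 15.2 days

15.2


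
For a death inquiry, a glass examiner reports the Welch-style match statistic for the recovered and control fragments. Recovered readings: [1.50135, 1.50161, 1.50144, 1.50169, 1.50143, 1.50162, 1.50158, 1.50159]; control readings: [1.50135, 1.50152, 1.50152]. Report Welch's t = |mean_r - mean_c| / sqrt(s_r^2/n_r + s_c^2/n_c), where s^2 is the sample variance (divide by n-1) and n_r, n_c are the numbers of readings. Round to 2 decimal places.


Welch's t-criterion for glass RI comparison:
Recovered mean = sum / n_r = 12.01231 / 8 = 1.5015387
Control mean = sum / n_c = 4.50439 / 3 = 1.5014633
Recovered sample variance s_r^2 = 1.37268e-08
Control sample variance s_c^2 = 9.63333e-09
Welch SE (unpooled) = sqrt(s_r^2/n_r + s_c^2/n_c) = sqrt(1.71585e-09 + 3.21111e-09) = sqrt(4.92696e-09) = 7.01923e-05
|mean_r - mean_c| = 7.54167e-05
t = 7.54167e-05 / 7.01923e-05 = 1.07

1.07


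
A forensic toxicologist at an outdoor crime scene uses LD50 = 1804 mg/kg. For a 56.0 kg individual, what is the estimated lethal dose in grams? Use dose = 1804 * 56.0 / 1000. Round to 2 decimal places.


Lethal dose calculation:
Lethal dose = LD50 * body_weight / 1000
= 1804 * 56.0 / 1000
= 101024 / 1000
= 101.02 g

101.02


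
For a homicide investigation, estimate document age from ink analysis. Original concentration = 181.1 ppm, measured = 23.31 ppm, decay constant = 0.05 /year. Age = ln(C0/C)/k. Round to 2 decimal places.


Document age estimation:
C0/C = 181.1 / 23.31 = 7.769198
ln(C0/C) = 2.050167
t = 2.050167 / 0.05 = 41.00 years

41.00


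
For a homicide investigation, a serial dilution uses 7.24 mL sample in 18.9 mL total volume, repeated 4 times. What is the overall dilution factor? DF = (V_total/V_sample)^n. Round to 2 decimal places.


Dilution factor calculation:
Single dilution = V_total / V_sample = 18.9 / 7.24 ≈ 2.610497
Number of dilutions = 4
Total DF = (18.9 / 7.24)^4 (full precision, rounded at the end) = 46.44

46.44


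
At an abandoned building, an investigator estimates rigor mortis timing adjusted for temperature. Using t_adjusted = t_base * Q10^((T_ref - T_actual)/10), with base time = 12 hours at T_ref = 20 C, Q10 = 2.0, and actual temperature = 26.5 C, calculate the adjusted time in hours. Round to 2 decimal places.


Rigor mortis time adjustment:
Exponent = (T_ref - T_actual) / 10 = (20 - 26.5) / 10 = -0.65
Q10 factor = 2.0^-0.65 = 0.63728
t_adjusted = 12 * 0.63728 = 7.65 hours

7.65


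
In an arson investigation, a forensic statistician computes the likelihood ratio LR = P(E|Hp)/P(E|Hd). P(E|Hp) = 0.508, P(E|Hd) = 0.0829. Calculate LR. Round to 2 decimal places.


Likelihood ratio calculation:
LR = P(E|Hp) / P(E|Hd)
LR = 0.508 / 0.0829
LR = 6.13

6.13


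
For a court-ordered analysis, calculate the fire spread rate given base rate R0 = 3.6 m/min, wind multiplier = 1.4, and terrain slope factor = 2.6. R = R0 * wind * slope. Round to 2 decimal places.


Fire spread rate calculation:
R = R0 * wind_factor * slope_factor
= 3.6 * 1.4 * 2.6
= 5.04 * 2.6
= 13.10 m/min

13.10


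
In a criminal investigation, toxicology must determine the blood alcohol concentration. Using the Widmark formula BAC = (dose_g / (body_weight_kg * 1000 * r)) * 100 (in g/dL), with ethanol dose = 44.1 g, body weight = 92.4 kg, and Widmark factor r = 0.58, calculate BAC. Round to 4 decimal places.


Applying the Widmark formula:
BAC = (dose_g / (body_wt * 1000 * r)) * 100
Denominator = 92.4 * 1000 * 0.58 = 53592
BAC = (44.1 / 53592) * 100
BAC = 0.0823 g/dL

0.0823


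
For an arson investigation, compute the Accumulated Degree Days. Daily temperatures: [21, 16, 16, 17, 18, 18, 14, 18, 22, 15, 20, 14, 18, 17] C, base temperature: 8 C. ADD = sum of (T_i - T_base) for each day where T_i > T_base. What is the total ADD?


Computing ADD day by day:
Day 1: max(0, 21 - 8) = 13
Day 2: max(0, 16 - 8) = 8
Day 3: max(0, 16 - 8) = 8
Day 4: max(0, 17 - 8) = 9
Day 5: max(0, 18 - 8) = 10
Day 6: max(0, 18 - 8) = 10
Day 7: max(0, 14 - 8) = 6
Day 8: max(0, 18 - 8) = 10
Day 9: max(0, 22 - 8) = 14
Day 10: max(0, 15 - 8) = 7
Day 11: max(0, 20 - 8) = 12
Day 12: max(0, 14 - 8) = 6
Day 13: max(0, 18 - 8) = 10
Day 14: max(0, 17 - 8) = 9
Total ADD = 132

132


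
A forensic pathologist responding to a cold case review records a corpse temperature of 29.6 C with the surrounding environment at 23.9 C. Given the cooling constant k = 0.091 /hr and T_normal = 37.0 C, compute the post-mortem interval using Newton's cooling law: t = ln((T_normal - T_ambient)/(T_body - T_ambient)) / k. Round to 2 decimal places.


Using Newton's law of cooling:
t = ln((T_normal - T_ambient) / (T_body - T_ambient)) / k
T_normal - T_ambient = 13.1
T_body - T_ambient = 5.7
Ratio = 2.298246
ln(ratio) = 0.832146
t = 0.832146 / 0.091 = 9.14 hours

9.14


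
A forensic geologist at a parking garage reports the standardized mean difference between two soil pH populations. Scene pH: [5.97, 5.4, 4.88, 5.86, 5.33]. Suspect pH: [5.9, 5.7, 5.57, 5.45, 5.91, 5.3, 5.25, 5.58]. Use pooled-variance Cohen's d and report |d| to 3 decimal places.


Pooled-variance Cohen's d for soil pH comparison:
Scene mean = 27.44 / 5 = 5.488
Suspect mean = 44.66 / 8 = 5.5825
Scene sample variance s_s^2 = 0.19327
Suspect sample variance s_c^2 = 0.061421
Pooled variance = ((n_s-1)*s_s^2 + (n_c-1)*s_c^2) / (n_s + n_c - 2) = 0.109366
Pooled SD = sqrt(0.109366) = 0.330705
Mean difference = -0.0945
|d| = |-0.0945| / 0.330705 = 0.286

0.286


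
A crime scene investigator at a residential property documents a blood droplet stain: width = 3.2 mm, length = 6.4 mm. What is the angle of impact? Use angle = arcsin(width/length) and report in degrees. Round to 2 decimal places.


Blood spatter impact angle calculation:
width / length = 3.2 / 6.4 = 0.5
angle = arcsin(0.5)
angle = 30.00 degrees

30.00


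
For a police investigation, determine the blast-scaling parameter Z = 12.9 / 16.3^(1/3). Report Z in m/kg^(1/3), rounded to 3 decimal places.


Scaled distance calculation:
W^(1/3) = 16.3^(1/3) = 2.535494
Z = R / W^(1/3) = 12.9 / 2.535494
Z = 5.088 m/kg^(1/3)

5.088


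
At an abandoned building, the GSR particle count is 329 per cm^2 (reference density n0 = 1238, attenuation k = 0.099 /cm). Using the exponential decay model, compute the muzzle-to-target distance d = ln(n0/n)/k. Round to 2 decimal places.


GSR distance calculation:
n0/n = 1238 / 329 = 3.762918
ln(n0/n) = 1.325195
d = 1.325195 / 0.099 = 13.39 cm

13.39


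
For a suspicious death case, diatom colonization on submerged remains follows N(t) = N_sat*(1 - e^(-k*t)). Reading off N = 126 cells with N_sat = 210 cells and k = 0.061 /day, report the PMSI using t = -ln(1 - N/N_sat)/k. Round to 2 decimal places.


PMSI from diatom colonization curve:
N / N_sat = 126 / 210 = 0.6
1 - N/N_sat = 0.4
ln(1 - N/N_sat) = -0.916291
t = -ln(1 - N/N_sat) / k = -(-0.916291) / 0.061 = 15.02 days

15.02


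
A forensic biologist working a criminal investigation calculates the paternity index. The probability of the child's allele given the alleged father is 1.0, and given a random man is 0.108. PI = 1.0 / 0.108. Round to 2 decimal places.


Paternity Index calculation:
PI = P(allele|father) / P(allele|random)
PI = 1.0 / 0.108
PI = 9.26

9.26


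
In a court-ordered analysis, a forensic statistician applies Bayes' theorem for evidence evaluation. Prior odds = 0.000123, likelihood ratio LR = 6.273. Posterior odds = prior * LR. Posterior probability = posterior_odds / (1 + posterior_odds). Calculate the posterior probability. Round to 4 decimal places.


Bayesian evidence evaluation:
Posterior odds = prior_odds * LR = 0.000123 * 6.273 = 0.000771579
Posterior probability = posterior_odds / (1 + posterior_odds)
= 0.000771579 / (1 + 0.000771579)
= 0.000771579 / 1.000771579
= 0.0008

0.0008


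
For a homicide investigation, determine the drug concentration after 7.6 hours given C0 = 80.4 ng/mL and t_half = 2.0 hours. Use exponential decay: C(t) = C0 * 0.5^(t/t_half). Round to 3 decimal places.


Drug concentration decay:
Number of half-lives = t / t_half = 7.6 / 2.0 = 3.8
Decay factor = 0.5^3.8 = 0.07179365
C(t) = 80.4 * 0.07179365 = 5.772 ng/mL

5.772


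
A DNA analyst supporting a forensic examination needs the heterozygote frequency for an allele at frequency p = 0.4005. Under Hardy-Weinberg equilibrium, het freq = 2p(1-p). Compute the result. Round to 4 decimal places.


Hardy-Weinberg heterozygote frequency:
q = 1 - p = 1 - 0.4005 = 0.5995
2pq = 2 * 0.4005 * 0.5995 = 0.4802

0.4802


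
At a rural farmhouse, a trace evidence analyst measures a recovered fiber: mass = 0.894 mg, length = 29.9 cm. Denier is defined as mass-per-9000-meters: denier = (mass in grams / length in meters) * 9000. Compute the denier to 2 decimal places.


Denier calculation:
Mass in grams = 0.894 mg / 1000 = 0.000894 g
Length in meters = 29.9 cm / 100 = 0.299 m
Linear density = mass / length = 0.000894 / 0.299 = 0.00298997 g/m
Denier = (g/m) * 9000 = 0.00298997 * 9000 = 26.91

26.91
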